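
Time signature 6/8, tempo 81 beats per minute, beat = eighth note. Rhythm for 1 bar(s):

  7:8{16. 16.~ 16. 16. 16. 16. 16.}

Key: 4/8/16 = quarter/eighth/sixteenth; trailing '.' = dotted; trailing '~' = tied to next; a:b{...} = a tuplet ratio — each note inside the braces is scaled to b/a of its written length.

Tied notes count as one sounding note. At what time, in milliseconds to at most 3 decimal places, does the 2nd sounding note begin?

note 2 onset = 6/7b = 634.921ms

1. 0.0ms @ 0 + 634.921ms (6/7)
2. 634.921ms @ 6/7 + 1269.841ms (12/7)
3. 1904.762ms @ 18/7 + 634.921ms (6/7)
4. 2539.683ms @ 24/7 + 634.921ms (6/7)
5. 3174.603ms @ 30/7 + 634.921ms (6/7)
6. 3809.524ms @ 36/7 + 634.921ms (6/7)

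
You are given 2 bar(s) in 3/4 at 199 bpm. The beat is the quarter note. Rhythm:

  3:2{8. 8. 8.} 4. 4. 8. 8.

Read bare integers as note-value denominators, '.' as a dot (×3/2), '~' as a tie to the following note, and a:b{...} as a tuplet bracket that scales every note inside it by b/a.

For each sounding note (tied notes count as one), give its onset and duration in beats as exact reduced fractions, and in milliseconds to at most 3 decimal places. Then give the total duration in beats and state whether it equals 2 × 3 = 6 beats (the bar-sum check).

1) 0.0ms=0b +150.754ms=1/2b
2) 150.754ms=1/2b +150.754ms=1/2b
3) 301.508ms=1b +150.754ms=1/2b
4) 452.261ms=3/2b +452.261ms=3/2b
5) 904.523ms=3b +452.261ms=3/2b
6) 1356.784ms=9/2b +226.131ms=3/4b
7) 1582.915ms=21/4b +226.131ms=3/4b
Σ=6b of 6 (199bpm 3/4) — PASS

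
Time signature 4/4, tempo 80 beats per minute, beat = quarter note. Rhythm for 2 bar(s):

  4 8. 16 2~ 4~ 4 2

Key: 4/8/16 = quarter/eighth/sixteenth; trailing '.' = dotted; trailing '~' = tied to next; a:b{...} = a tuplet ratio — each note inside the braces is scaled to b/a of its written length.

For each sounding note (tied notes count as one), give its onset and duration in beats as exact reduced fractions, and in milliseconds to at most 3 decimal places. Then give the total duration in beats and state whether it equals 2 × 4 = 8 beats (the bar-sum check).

1) 0.0ms=0b +750.0ms=1b
2) 750.0ms=1b +562.5ms=3/4b
3) 1312.5ms=7/4b +187.5ms=1/4b
4) 1500.0ms=2b +3000.0ms=4b
5) 4500.0ms=6b +1500.0ms=2b
Σ=8b of 8 (80bpm 4/4) — PASS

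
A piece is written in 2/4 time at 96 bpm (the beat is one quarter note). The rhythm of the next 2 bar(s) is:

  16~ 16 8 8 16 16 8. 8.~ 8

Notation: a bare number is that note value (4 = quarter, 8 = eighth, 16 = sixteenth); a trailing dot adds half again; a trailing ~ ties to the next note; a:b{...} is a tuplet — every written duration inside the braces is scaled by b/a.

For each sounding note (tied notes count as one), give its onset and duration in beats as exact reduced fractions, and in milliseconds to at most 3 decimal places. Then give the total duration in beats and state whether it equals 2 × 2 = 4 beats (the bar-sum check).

1) 0.0ms=0b +312.5ms=1/2b
2) 312.5ms=1/2b +312.5ms=1/2b
3) 625.0ms=1b +312.5ms=1/2b
4) 937.5ms=3/2b +156.25ms=1/4b
5) 1093.75ms=7/4b +156.25ms=1/4b
6) 1250.0ms=2b +468.75ms=3/4b
7) 1718.75ms=11/4b +781.25ms=5/4b
Σ=4b of 4 (96bpm 2/4) — PASS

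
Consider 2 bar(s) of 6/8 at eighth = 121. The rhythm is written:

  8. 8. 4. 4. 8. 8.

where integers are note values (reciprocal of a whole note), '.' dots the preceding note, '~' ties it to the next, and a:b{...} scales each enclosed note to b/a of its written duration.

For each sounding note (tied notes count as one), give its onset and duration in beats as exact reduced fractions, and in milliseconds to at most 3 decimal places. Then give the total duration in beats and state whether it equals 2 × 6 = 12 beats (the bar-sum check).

1) 0.0ms=0b +743.802ms=3/2b
2) 743.802ms=3/2b +743.802ms=3/2b
3) 1487.603ms=3b +1487.603ms=3b
4) 2975.207ms=6b +1487.603ms=3b
5) 4462.81ms=9b +743.802ms=3/2b
6) 5206.612ms=21/2b +743.802ms=3/2b
Σ=12b of 12 (121bpm 6/8) — PASS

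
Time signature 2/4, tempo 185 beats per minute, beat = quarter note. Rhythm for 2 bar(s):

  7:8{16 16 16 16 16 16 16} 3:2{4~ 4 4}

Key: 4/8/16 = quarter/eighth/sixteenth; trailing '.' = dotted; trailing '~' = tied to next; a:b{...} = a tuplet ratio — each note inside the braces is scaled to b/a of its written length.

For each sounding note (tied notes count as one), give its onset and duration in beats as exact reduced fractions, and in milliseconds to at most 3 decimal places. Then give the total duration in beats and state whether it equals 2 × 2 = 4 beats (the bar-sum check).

1) 0.0ms=0b +92.664ms=2/7b
2) 92.664ms=2/7b +92.664ms=2/7b
3) 185.328ms=4/7b +92.664ms=2/7b
4) 277.992ms=6/7b +92.664ms=2/7b
5) 370.656ms=8/7b +92.664ms=2/7b
6) 463.32ms=10/7b +92.664ms=2/7b
7) 555.985ms=12/7b +92.664ms=2/7b
8) 648.649ms=2b +432.432ms=4/3b
9) 1081.081ms=10/3b +216.216ms=2/3b
Σ=4b of 4 (185bpm 2/4) — PASS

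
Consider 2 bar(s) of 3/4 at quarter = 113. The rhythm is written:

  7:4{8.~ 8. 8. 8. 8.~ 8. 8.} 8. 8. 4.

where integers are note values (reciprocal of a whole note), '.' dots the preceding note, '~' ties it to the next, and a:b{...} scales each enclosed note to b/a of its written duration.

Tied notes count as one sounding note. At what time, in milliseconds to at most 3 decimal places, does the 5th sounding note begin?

note 5 onset = 18/7b = 1365.36ms

1. 0.0ms @ 0 + 455.12ms (6/7)
2. 455.12ms @ 6/7 + 227.56ms (3/7)
3. 682.68ms @ 9/7 + 227.56ms (3/7)
4. 910.24ms @ 12/7 + 455.12ms (6/7)
5. 1365.36ms @ 18/7 + 227.56ms (3/7)
6. 1592.92ms @ 3 + 398.23ms (3/4)
7. 1991.15ms @ 15/4 + 398.23ms (3/4)
8. 2389.381ms @ 9/2 + 796.46ms (3/2)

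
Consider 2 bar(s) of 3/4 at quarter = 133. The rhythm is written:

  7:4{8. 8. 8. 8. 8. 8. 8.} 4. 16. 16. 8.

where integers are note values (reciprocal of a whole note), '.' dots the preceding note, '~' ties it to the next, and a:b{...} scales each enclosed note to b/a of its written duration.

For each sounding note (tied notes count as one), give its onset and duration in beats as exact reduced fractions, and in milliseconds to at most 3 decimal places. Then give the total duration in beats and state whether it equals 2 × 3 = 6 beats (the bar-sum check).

1) 0.0ms=0b +193.34ms=3/7b
2) 193.34ms=3/7b +193.34ms=3/7b
3) 386.681ms=6/7b +193.34ms=3/7b
4) 580.021ms=9/7b +193.34ms=3/7b
5) 773.362ms=12/7b +193.34ms=3/7b
6) 966.702ms=15/7b +193.34ms=3/7b
7) 1160.043ms=18/7b +193.34ms=3/7b
8) 1353.383ms=3b +676.692ms=3/2b
9) 2030.075ms=9/2b +169.173ms=3/8b
10) 2199.248ms=39/8b +169.173ms=3/8b
11) 2368.421ms=21/4b +338.346ms=3/4b
Σ=6b of 6 (133bpm 3/4) — PASS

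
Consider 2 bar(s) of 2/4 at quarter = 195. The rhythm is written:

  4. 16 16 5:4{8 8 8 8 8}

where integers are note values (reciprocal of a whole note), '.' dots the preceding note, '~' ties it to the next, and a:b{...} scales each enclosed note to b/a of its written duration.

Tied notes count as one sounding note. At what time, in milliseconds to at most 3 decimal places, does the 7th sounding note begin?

1. 0.0ms @ 0 + 461.538ms (3/2)
2. 461.538ms @ 3/2 + 76.923ms (1/4)
3. 538.462ms @ 7/4 + 76.923ms (1/4)
4. 615.385ms @ 2 + 123.077ms (2/5)
5. 738.462ms @ 12/5 + 123.077ms (2/5)
6. 861.538ms @ 14/5 + 123.077ms (2/5)
7. 984.615ms @ 16/5 + 123.077ms (2/5)
8. 1107.692ms @ 18/5 + 123.077ms (2/5)

note 7 onset = 16/5b = 984.615ms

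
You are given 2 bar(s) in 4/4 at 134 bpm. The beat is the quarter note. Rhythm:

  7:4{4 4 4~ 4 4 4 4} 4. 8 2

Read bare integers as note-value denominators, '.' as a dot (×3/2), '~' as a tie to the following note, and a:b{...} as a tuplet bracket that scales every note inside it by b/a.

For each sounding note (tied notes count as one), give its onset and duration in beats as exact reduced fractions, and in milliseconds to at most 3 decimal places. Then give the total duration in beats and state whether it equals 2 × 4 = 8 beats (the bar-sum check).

1) 0.0ms=0b +255.864ms=4/7b
2) 255.864ms=4/7b +255.864ms=4/7b
3) 511.727ms=8/7b +511.727ms=8/7b
4) 1023.454ms=16/7b +255.864ms=4/7b
5) 1279.318ms=20/7b +255.864ms=4/7b
6) 1535.181ms=24/7b +255.864ms=4/7b
7) 1791.045ms=4b +671.642ms=3/2b
8) 2462.687ms=11/2b +223.881ms=1/2b
9) 2686.567ms=6b +895.522ms=2b
Σ=8b of 8 (134bpm 4/4) — PASS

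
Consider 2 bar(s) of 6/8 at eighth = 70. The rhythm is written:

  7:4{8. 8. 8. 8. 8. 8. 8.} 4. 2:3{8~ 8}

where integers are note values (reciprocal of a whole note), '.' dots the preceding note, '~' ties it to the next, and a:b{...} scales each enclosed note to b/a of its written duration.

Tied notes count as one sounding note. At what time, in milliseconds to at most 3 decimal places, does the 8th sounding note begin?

note 8 onset = 6b = 5142.857ms

1. 0.0ms @ 0 + 734.694ms (6/7)
2. 734.694ms @ 6/7 + 734.694ms (6/7)
3. 1469.388ms @ 12/7 + 734.694ms (6/7)
4. 2204.082ms @ 18/7 + 734.694ms (6/7)
5. 2938.776ms @ 24/7 + 734.694ms (6/7)
6. 3673.469ms @ 30/7 + 734.694ms (6/7)
7. 4408.163ms @ 36/7 + 734.694ms (6/7)
8. 5142.857ms @ 6 + 2571.429ms (3)
9. 7714.286ms @ 9 + 2571.429ms (3)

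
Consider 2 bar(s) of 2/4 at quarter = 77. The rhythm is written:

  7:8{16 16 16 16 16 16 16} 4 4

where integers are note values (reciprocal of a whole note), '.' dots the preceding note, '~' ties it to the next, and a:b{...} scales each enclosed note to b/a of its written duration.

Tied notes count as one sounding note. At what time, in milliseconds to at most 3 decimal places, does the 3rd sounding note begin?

note 3 onset = 4/7b = 445.269ms

1. 0.0ms @ 0 + 222.635ms (2/7)
2. 222.635ms @ 2/7 + 222.635ms (2/7)
3. 445.269ms @ 4/7 + 222.635ms (2/7)
4. 667.904ms @ 6/7 + 222.635ms (2/7)
5. 890.538ms @ 8/7 + 222.635ms (2/7)
6. 1113.173ms @ 10/7 + 222.635ms (2/7)
7. 1335.807ms @ 12/7 + 222.635ms (2/7)
8. 1558.442ms @ 2 + 779.221ms (1)
9. 2337.662ms @ 3 + 779.221ms (1)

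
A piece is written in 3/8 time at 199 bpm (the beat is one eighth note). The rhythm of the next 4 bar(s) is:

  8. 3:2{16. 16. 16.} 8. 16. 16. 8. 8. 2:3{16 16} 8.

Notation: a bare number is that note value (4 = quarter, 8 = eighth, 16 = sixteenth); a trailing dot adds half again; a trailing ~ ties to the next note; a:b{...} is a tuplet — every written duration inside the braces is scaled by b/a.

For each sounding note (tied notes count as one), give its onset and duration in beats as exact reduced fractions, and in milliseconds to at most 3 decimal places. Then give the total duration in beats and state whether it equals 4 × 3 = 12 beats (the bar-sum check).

1) 0.0ms=0b +452.261ms=3/2b
2) 452.261ms=3/2b +150.754ms=1/2b
3) 603.015ms=2b +150.754ms=1/2b
4) 753.769ms=5/2b +150.754ms=1/2b
5) 904.523ms=3b +452.261ms=3/2b
6) 1356.784ms=9/2b +226.131ms=3/4b
7) 1582.915ms=21/4b +226.131ms=3/4b
8) 1809.045ms=6b +452.261ms=3/2b
9) 2261.307ms=15/2b +452.261ms=3/2b
10) 2713.568ms=9b +226.131ms=3/4b
11) 2939.698ms=39/4b +226.131ms=3/4b
12) 3165.829ms=21/2b +452.261ms=3/2b
Σ=12b of 12 (199bpm 3/8) — PASS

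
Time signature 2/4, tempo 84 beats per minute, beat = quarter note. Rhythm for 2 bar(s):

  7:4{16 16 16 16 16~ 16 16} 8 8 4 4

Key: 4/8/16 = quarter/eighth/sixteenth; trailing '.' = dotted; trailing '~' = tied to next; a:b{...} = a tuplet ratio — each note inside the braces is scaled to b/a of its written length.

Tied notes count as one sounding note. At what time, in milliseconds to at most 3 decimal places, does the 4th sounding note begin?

1. 0.0ms @ 0 + 102.041ms (1/7)
2. 102.041ms @ 1/7 + 102.041ms (1/7)
3. 204.082ms @ 2/7 + 102.041ms (1/7)
4. 306.122ms @ 3/7 + 102.041ms (1/7)
5. 408.163ms @ 4/7 + 204.082ms (2/7)
6. 612.245ms @ 6/7 + 102.041ms (1/7)
7. 714.286ms @ 1 + 357.143ms (1/2)
8. 1071.429ms @ 3/2 + 357.143ms (1/2)
9. 1428.571ms @ 2 + 714.286ms (1)
10. 2142.857ms @ 3 + 714.286ms (1)

note 4 onset = 3/7b = 306.122ms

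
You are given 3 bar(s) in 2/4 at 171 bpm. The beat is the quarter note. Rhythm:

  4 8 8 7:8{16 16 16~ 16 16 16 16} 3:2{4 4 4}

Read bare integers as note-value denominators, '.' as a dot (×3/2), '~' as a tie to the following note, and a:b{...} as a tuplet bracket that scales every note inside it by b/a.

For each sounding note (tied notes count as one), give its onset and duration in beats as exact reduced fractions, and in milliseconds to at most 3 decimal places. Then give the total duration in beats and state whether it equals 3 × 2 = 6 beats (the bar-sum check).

1) 0.0ms=0b +350.877ms=1b
2) 350.877ms=1b +175.439ms=1/2b
3) 526.316ms=3/2b +175.439ms=1/2b
4) 701.754ms=2b +100.251ms=2/7b
5) 802.005ms=16/7b +100.251ms=2/7b
6) 902.256ms=18/7b +200.501ms=4/7b
7) 1102.757ms=22/7b +100.251ms=2/7b
8) 1203.008ms=24/7b +100.251ms=2/7b
9) 1303.258ms=26/7b +100.251ms=2/7b
10) 1403.509ms=4b +233.918ms=2/3b
11) 1637.427ms=14/3b +233.918ms=2/3b
12) 1871.345ms=16/3b +233.918ms=2/3b
Σ=6b of 6 (171bpm 2/4) — PASS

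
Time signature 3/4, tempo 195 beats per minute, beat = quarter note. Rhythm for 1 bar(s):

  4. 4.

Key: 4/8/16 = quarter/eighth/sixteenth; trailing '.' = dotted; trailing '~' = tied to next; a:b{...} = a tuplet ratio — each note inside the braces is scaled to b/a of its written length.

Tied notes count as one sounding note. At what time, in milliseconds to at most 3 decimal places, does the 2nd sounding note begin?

note 2 onset = 3/2b = 461.538ms

1. 0.0ms @ 0 + 461.538ms (3/2)
2. 461.538ms @ 3/2 + 461.538ms (3/2)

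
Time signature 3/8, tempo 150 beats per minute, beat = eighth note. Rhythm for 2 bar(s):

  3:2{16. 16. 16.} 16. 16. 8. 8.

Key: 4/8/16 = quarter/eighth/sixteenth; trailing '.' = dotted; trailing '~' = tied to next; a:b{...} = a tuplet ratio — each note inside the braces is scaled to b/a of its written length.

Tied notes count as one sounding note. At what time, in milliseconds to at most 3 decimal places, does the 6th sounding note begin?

note 6 onset = 3b = 1200.0ms

1. 0.0ms @ 0 + 200.0ms (1/2)
2. 200.0ms @ 1/2 + 200.0ms (1/2)
3. 400.0ms @ 1 + 200.0ms (1/2)
4. 600.0ms @ 3/2 + 300.0ms (3/4)
5. 900.0ms @ 9/4 + 300.0ms (3/4)
6. 1200.0ms @ 3 + 600.0ms (3/2)
7. 1800.0ms @ 9/2 + 600.0ms (3/2)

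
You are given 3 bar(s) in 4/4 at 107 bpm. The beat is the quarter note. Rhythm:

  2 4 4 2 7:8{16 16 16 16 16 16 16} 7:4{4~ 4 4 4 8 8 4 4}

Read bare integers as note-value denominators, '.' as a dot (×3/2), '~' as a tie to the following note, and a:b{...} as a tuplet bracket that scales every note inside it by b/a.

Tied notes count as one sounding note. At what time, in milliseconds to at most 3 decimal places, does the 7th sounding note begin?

1. 0.0ms @ 0 + 1121.495ms (2)
2. 1121.495ms @ 2 + 560.748ms (1)
3. 1682.243ms @ 3 + 560.748ms (1)
4. 2242.991ms @ 4 + 1121.495ms (2)
5. 3364.486ms @ 6 + 160.214ms (2/7)
6. 3524.7ms @ 44/7 + 160.214ms (2/7)
7. 3684.913ms @ 46/7 + 160.214ms (2/7)
8. 3845.127ms @ 48/7 + 160.214ms (2/7)
9. 4005.34ms @ 50/7 + 160.214ms (2/7)
10. 4165.554ms @ 52/7 + 160.214ms (2/7)
11. 4325.768ms @ 54/7 + 160.214ms (2/7)
12. 4485.981ms @ 8 + 640.854ms (8/7)
13. 5126.836ms @ 64/7 + 320.427ms (4/7)
14. 5447.263ms @ 68/7 + 320.427ms (4/7)
15. 5767.69ms @ 72/7 + 160.214ms (2/7)
16. 5927.904ms @ 74/7 + 160.214ms (2/7)
17. 6088.117ms @ 76/7 + 320.427ms (4/7)
18. 6408.545ms @ 80/7 + 320.427ms (4/7)

note 7 onset = 46/7b = 3684.913ms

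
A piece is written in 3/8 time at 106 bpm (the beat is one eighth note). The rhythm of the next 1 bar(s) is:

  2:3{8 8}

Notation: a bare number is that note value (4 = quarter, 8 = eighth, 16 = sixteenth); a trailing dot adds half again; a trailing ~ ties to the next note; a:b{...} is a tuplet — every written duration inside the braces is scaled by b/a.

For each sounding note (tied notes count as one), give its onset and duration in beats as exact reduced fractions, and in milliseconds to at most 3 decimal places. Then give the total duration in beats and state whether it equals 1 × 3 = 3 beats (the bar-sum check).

1) 0.0ms=0b +849.057ms=3/2b
2) 849.057ms=3/2b +849.057ms=3/2b
Σ=3b of 3 (106bpm 3/8) — PASS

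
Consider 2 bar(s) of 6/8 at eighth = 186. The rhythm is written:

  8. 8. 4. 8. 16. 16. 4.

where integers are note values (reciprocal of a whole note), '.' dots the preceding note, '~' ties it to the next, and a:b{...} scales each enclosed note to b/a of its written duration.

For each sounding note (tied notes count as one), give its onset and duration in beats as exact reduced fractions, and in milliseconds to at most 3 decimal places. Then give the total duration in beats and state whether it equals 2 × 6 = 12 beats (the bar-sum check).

1) 0.0ms=0b +483.871ms=3/2b
2) 483.871ms=3/2b +483.871ms=3/2b
3) 967.742ms=3b +967.742ms=3b
4) 1935.484ms=6b +483.871ms=3/2b
5) 2419.355ms=15/2b +241.935ms=3/4b
6) 2661.29ms=33/4b +241.935ms=3/4b
7) 2903.226ms=9b +967.742ms=3b
Σ=12b of 12 (186bpm 6/8) — PASS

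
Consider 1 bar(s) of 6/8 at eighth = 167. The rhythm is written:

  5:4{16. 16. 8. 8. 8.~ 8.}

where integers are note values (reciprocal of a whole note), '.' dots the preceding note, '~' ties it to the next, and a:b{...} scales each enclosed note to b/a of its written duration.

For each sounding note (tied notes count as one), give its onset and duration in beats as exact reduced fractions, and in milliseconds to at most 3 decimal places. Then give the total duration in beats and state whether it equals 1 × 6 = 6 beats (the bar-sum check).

1) 0.0ms=0b +215.569ms=3/5b
2) 215.569ms=3/5b +215.569ms=3/5b
3) 431.138ms=6/5b +431.138ms=6/5b
4) 862.275ms=12/5b +431.138ms=6/5b
5) 1293.413ms=18/5b +862.275ms=12/5b
Σ=6b of 6 (167bpm 6/8) — PASS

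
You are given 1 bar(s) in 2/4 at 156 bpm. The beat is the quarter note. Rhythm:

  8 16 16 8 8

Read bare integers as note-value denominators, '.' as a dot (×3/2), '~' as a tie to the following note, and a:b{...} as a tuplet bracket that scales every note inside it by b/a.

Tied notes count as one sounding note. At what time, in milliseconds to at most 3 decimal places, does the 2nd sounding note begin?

note 2 onset = 1/2b = 192.308ms

1. 0.0ms @ 0 + 192.308ms (1/2)
2. 192.308ms @ 1/2 + 96.154ms (1/4)
3. 288.462ms @ 3/4 + 96.154ms (1/4)
4. 384.615ms @ 1 + 192.308ms (1/2)
5. 576.923ms @ 3/2 + 192.308ms (1/2)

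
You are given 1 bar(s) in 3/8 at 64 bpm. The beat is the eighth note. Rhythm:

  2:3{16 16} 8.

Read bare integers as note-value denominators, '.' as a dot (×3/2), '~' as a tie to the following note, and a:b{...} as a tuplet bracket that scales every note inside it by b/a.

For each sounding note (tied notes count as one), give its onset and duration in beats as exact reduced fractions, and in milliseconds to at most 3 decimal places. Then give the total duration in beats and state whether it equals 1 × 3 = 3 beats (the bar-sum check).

1) 0.0ms=0b +703.125ms=3/4b
2) 703.125ms=3/4b +703.125ms=3/4b
3) 1406.25ms=3/2b +1406.25ms=3/2b
Σ=3b of 3 (64bpm 3/8) — PASS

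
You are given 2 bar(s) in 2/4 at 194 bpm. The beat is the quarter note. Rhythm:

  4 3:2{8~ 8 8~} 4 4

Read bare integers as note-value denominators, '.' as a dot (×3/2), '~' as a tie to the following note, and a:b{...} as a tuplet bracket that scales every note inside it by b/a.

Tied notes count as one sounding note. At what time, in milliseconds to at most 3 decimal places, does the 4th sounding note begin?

1. 0.0ms @ 0 + 309.278ms (1)
2. 309.278ms @ 1 + 206.186ms (2/3)
3. 515.464ms @ 5/3 + 412.371ms (4/3)
4. 927.835ms @ 3 + 309.278ms (1)

note 4 onset = 3b = 927.835ms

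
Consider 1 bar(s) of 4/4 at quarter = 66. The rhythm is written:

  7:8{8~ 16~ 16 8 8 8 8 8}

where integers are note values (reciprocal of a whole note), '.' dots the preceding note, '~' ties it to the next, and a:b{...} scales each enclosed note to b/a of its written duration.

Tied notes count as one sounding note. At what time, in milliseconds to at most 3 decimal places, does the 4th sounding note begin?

1. 0.0ms @ 0 + 1038.961ms (8/7)
2. 1038.961ms @ 8/7 + 519.481ms (4/7)
3. 1558.442ms @ 12/7 + 519.481ms (4/7)
4. 2077.922ms @ 16/7 + 519.481ms (4/7)
5. 2597.403ms @ 20/7 + 519.481ms (4/7)
6. 3116.883ms @ 24/7 + 519.481ms (4/7)

note 4 onset = 16/7b = 2077.922ms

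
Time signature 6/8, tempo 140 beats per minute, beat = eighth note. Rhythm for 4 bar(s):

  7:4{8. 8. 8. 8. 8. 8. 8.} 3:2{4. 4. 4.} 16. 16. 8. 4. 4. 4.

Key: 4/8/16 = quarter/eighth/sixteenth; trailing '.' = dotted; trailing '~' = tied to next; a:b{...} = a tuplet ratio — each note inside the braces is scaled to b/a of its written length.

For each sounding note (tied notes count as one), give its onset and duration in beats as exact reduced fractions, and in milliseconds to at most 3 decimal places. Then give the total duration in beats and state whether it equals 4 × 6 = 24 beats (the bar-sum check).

1) 0.0ms=0b +367.347ms=6/7b
2) 367.347ms=6/7b +367.347ms=6/7b
3) 734.694ms=12/7b +367.347ms=6/7b
4) 1102.041ms=18/7b +367.347ms=6/7b
5) 1469.388ms=24/7b +367.347ms=6/7b
6) 1836.735ms=30/7b +367.347ms=6/7b
7) 2204.082ms=36/7b +367.347ms=6/7b
8) 2571.429ms=6b +857.143ms=2b
9) 3428.571ms=8b +857.143ms=2b
10) 4285.714ms=10b +857.143ms=2b
11) 5142.857ms=12b +321.429ms=3/4b
12) 5464.286ms=51/4b +321.429ms=3/4b
13) 5785.714ms=27/2b +642.857ms=3/2b
14) 6428.571ms=15b +1285.714ms=3b
15) 7714.286ms=18b +1285.714ms=3b
16) 9000.0ms=21b +1285.714ms=3b
Σ=24b of 24 (140bpm 6/8) — PASS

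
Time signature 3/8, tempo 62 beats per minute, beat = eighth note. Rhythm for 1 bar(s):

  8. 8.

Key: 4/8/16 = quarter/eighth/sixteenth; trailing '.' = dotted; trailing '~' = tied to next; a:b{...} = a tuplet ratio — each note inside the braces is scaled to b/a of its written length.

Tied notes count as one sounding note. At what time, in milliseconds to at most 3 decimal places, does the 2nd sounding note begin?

1. 0.0ms @ 0 + 1451.613ms (3/2)
2. 1451.613ms @ 3/2 + 1451.613ms (3/2)

note 2 onset = 3/2b = 1451.613ms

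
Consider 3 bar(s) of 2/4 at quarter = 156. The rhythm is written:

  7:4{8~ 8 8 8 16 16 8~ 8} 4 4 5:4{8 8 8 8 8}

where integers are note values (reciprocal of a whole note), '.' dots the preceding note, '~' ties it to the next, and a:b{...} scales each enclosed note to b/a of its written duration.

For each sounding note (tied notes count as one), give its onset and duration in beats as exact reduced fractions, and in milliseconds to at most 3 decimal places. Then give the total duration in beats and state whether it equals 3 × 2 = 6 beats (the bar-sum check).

1) 0.0ms=0b +219.78ms=4/7b
2) 219.78ms=4/7b +109.89ms=2/7b
3) 329.67ms=6/7b +109.89ms=2/7b
4) 439.56ms=8/7b +54.945ms=1/7b
5) 494.505ms=9/7b +54.945ms=1/7b
6) 549.451ms=10/7b +219.78ms=4/7b
7) 769.231ms=2b +384.615ms=1b
8) 1153.846ms=3b +384.615ms=1b
9) 1538.462ms=4b +153.846ms=2/5b
10) 1692.308ms=22/5b +153.846ms=2/5b
11) 1846.154ms=24/5b +153.846ms=2/5b
12) 2000.0ms=26/5b +153.846ms=2/5b
13) 2153.846ms=28/5b +153.846ms=2/5b
Σ=6b of 6 (156bpm 2/4) — PASS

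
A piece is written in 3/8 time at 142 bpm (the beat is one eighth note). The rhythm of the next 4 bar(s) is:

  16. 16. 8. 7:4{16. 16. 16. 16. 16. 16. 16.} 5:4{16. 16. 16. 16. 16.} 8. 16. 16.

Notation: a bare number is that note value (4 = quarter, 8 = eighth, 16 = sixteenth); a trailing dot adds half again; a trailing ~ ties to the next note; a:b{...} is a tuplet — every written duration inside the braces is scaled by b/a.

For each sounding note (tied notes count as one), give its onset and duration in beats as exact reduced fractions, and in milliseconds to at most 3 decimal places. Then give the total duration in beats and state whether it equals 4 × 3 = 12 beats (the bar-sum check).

1) 0.0ms=0b +316.901ms=3/4b
2) 316.901ms=3/4b +316.901ms=3/4b
3) 633.803ms=3/2b +633.803ms=3/2b
4) 1267.606ms=3b +181.087ms=3/7b
5) 1448.692ms=24/7b +181.087ms=3/7b
6) 1629.779ms=27/7b +181.087ms=3/7b
7) 1810.865ms=30/7b +181.087ms=3/7b
8) 1991.952ms=33/7b +181.087ms=3/7b
9) 2173.038ms=36/7b +181.087ms=3/7b
10) 2354.125ms=39/7b +181.087ms=3/7b
11) 2535.211ms=6b +253.521ms=3/5b
12) 2788.732ms=33/5b +253.521ms=3/5b
13) 3042.254ms=36/5b +253.521ms=3/5b
14) 3295.775ms=39/5b +253.521ms=3/5b
15) 3549.296ms=42/5b +253.521ms=3/5b
16) 3802.817ms=9b +633.803ms=3/2b
17) 4436.62ms=21/2b +316.901ms=3/4b
18) 4753.521ms=45/4b +316.901ms=3/4b
Σ=12b of 12 (142bpm 3/8) — PASS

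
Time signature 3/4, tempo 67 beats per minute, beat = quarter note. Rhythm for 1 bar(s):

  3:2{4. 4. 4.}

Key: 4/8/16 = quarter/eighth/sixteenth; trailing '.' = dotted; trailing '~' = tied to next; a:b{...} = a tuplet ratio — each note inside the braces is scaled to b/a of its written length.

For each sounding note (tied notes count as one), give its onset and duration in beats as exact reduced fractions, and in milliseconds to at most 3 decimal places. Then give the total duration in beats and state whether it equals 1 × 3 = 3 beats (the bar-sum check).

1) 0.0ms=0b +895.522ms=1b
2) 895.522ms=1b +895.522ms=1b
3) 1791.045ms=2b +895.522ms=1b
Σ=3b of 3 (67bpm 3/4) — PASS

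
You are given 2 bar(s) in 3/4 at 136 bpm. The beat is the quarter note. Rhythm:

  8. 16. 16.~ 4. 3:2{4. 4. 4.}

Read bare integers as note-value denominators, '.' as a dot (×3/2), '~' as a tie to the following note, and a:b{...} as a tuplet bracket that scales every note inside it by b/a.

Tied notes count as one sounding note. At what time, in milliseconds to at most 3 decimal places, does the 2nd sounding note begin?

note 2 onset = 3/4b = 330.882ms

1. 0.0ms @ 0 + 330.882ms (3/4)
2. 330.882ms @ 3/4 + 165.441ms (3/8)
3. 496.324ms @ 9/8 + 827.206ms (15/8)
4. 1323.529ms @ 3 + 441.176ms (1)
5. 1764.706ms @ 4 + 441.176ms (1)
6. 2205.882ms @ 5 + 441.176ms (1)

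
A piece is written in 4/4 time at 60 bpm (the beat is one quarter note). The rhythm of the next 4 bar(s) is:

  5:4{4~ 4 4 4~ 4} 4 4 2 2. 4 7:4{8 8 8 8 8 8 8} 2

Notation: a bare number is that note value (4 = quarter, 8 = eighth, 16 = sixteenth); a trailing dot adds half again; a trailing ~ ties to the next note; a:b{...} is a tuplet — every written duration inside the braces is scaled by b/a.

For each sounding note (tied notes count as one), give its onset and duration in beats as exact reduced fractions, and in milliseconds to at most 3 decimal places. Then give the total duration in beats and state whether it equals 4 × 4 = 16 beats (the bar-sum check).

1) 0.0ms=0b +1600.0ms=8/5b
2) 1600.0ms=8/5b +800.0ms=4/5b
3) 2400.0ms=12/5b +1600.0ms=8/5b
4) 4000.0ms=4b +1000.0ms=1b
5) 5000.0ms=5b +1000.0ms=1b
6) 6000.0ms=6b +2000.0ms=2b
7) 8000.0ms=8b +3000.0ms=3b
8) 11000.0ms=11b +1000.0ms=1b
9) 12000.0ms=12b +285.714ms=2/7b
10) 12285.714ms=86/7b +285.714ms=2/7b
11) 12571.429ms=88/7b +285.714ms=2/7b
12) 12857.143ms=90/7b +285.714ms=2/7b
13) 13142.857ms=92/7b +285.714ms=2/7b
14) 13428.571ms=94/7b +285.714ms=2/7b
15) 13714.286ms=96/7b +285.714ms=2/7b
16) 14000.0ms=14b +2000.0ms=2b
Σ=16b of 16 (60bpm 4/4) — PASS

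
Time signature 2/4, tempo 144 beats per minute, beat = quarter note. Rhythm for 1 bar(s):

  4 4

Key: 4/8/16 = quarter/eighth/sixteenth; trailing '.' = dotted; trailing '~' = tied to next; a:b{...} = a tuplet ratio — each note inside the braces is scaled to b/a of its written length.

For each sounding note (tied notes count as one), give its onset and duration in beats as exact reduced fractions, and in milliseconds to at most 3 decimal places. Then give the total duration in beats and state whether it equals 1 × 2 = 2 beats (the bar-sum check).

1) 0.0ms=0b +416.667ms=1b
2) 416.667ms=1b +416.667ms=1b
Σ=2b of 2 (144bpm 2/4) — PASS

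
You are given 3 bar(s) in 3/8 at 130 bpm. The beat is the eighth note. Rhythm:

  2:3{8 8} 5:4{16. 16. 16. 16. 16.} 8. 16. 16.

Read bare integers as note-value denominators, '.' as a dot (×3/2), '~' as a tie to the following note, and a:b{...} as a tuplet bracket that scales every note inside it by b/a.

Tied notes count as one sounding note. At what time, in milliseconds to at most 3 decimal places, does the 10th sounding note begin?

1. 0.0ms @ 0 + 692.308ms (3/2)
2. 692.308ms @ 3/2 + 692.308ms (3/2)
3. 1384.615ms @ 3 + 276.923ms (3/5)
4. 1661.538ms @ 18/5 + 276.923ms (3/5)
5. 1938.462ms @ 21/5 + 276.923ms (3/5)
6. 2215.385ms @ 24/5 + 276.923ms (3/5)
7. 2492.308ms @ 27/5 + 276.923ms (3/5)
8. 2769.231ms @ 6 + 692.308ms (3/2)
9. 3461.538ms @ 15/2 + 346.154ms (3/4)
10. 3807.692ms @ 33/4 + 346.154ms (3/4)

note 10 onset = 33/4b = 3807.692ms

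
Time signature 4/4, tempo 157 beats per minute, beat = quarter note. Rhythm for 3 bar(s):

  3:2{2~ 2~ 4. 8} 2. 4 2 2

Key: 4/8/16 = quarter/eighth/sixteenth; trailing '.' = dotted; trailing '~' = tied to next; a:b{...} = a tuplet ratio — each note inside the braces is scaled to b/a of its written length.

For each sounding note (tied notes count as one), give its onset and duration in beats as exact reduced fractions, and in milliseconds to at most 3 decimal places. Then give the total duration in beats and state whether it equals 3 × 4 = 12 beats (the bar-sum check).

1) 0.0ms=0b +1401.274ms=11/3b
2) 1401.274ms=11/3b +127.389ms=1/3b
3) 1528.662ms=4b +1146.497ms=3b
4) 2675.159ms=7b +382.166ms=1b
5) 3057.325ms=8b +764.331ms=2b
6) 3821.656ms=10b +764.331ms=2b
Σ=12b of 12 (157bpm 4/4) — PASS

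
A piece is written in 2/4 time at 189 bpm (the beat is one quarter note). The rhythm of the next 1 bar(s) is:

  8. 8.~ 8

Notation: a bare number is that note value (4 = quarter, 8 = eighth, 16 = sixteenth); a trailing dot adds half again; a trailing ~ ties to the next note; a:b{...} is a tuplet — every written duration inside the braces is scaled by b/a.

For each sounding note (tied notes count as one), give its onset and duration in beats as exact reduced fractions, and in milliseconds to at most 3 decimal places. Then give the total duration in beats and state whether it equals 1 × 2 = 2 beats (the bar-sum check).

1) 0.0ms=0b +238.095ms=3/4b
2) 238.095ms=3/4b +396.825ms=5/4b
Σ=2b of 2 (189bpm 2/4) — PASS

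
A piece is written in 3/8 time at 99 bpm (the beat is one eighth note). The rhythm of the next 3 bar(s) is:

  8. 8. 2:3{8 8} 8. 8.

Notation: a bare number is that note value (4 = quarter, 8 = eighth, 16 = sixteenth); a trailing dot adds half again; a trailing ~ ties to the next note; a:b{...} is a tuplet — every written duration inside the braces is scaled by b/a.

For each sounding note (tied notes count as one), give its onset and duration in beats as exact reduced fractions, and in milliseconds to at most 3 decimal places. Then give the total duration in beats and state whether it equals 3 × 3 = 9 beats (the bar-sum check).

1) 0.0ms=0b +909.091ms=3/2b
2) 909.091ms=3/2b +909.091ms=3/2b
3) 1818.182ms=3b +909.091ms=3/2b
4) 2727.273ms=9/2b +909.091ms=3/2b
5) 3636.364ms=6b +909.091ms=3/2b
6) 4545.455ms=15/2b +909.091ms=3/2b
Σ=9b of 9 (99bpm 3/8) — PASS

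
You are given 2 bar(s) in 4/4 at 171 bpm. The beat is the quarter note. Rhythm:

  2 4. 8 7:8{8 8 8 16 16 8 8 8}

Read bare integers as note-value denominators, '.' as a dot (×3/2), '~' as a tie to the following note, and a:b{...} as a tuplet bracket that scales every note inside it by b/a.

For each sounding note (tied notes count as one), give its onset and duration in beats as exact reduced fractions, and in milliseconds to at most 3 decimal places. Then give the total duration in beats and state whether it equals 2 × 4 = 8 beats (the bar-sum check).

1) 0.0ms=0b +701.754ms=2b
2) 701.754ms=2b +526.316ms=3/2b
3) 1228.07ms=7/2b +175.439ms=1/2b
4) 1403.509ms=4b +200.501ms=4/7b
5) 1604.01ms=32/7b +200.501ms=4/7b
6) 1804.511ms=36/7b +200.501ms=4/7b
7) 2005.013ms=40/7b +100.251ms=2/7b
8) 2105.263ms=6b +100.251ms=2/7b
9) 2205.514ms=44/7b +200.501ms=4/7b
10) 2406.015ms=48/7b +200.501ms=4/7b
11) 2606.516ms=52/7b +200.501ms=4/7b
Σ=8b of 8 (171bpm 4/4) — PASS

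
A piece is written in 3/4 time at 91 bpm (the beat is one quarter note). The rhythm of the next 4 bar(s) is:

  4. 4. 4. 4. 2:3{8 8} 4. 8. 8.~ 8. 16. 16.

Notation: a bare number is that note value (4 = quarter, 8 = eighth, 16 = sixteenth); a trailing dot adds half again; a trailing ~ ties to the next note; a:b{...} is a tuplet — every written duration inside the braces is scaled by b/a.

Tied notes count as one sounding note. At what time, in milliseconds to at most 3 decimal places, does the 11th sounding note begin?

note 11 onset = 93/8b = 7664.835ms

1. 0.0ms @ 0 + 989.011ms (3/2)
2. 989.011ms @ 3/2 + 989.011ms (3/2)
3. 1978.022ms @ 3 + 989.011ms (3/2)
4. 2967.033ms @ 9/2 + 989.011ms (3/2)
5. 3956.044ms @ 6 + 494.505ms (3/4)
6. 4450.549ms @ 27/4 + 494.505ms (3/4)
7. 4945.055ms @ 15/2 + 989.011ms (3/2)
8. 5934.066ms @ 9 + 494.505ms (3/4)
9. 6428.571ms @ 39/4 + 989.011ms (3/2)
10. 7417.582ms @ 45/4 + 247.253ms (3/8)
11. 7664.835ms @ 93/8 + 247.253ms (3/8)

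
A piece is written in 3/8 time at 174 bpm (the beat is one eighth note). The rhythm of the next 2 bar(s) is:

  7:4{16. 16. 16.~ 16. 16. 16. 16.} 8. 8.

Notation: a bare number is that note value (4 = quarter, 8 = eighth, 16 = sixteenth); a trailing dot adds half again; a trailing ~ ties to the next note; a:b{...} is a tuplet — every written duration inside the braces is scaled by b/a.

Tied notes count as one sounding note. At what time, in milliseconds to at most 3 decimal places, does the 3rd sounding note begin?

note 3 onset = 6/7b = 295.567ms

1. 0.0ms @ 0 + 147.783ms (3/7)
2. 147.783ms @ 3/7 + 147.783ms (3/7)
3. 295.567ms @ 6/7 + 295.567ms (6/7)
4. 591.133ms @ 12/7 + 147.783ms (3/7)
5. 738.916ms @ 15/7 + 147.783ms (3/7)
6. 886.7ms @ 18/7 + 147.783ms (3/7)
7. 1034.483ms @ 3 + 517.241ms (3/2)
8. 1551.724ms @ 9/2 + 517.241ms (3/2)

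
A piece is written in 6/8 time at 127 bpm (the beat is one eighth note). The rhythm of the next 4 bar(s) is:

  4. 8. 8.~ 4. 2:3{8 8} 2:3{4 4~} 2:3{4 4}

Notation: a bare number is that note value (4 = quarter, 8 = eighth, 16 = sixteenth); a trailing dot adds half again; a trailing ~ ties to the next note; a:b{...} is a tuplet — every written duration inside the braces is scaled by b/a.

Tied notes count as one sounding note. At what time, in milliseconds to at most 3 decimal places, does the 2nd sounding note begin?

note 2 onset = 3b = 1417.323ms

1. 0.0ms @ 0 + 1417.323ms (3)
2. 1417.323ms @ 3 + 708.661ms (3/2)
3. 2125.984ms @ 9/2 + 2125.984ms (9/2)
4. 4251.969ms @ 9 + 708.661ms (3/2)
5. 4960.63ms @ 21/2 + 708.661ms (3/2)
6. 5669.291ms @ 12 + 1417.323ms (3)
7. 7086.614ms @ 15 + 2834.646ms (6)
8. 9921.26ms @ 21 + 1417.323ms (3)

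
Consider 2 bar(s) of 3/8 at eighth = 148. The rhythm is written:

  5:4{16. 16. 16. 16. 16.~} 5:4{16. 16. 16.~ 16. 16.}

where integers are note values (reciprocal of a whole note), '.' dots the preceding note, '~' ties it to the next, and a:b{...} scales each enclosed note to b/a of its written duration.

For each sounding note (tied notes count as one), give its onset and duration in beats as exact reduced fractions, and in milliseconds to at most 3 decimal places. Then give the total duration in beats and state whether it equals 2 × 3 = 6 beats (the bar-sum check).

1) 0.0ms=0b +243.243ms=3/5b
2) 243.243ms=3/5b +243.243ms=3/5b
3) 486.486ms=6/5b +243.243ms=3/5b
4) 729.73ms=9/5b +243.243ms=3/5b
5) 972.973ms=12/5b +486.486ms=6/5b
6) 1459.459ms=18/5b +243.243ms=3/5b
7) 1702.703ms=21/5b +486.486ms=6/5b
8) 2189.189ms=27/5b +243.243ms=3/5b
Σ=6b of 6 (148bpm 3/8) — PASS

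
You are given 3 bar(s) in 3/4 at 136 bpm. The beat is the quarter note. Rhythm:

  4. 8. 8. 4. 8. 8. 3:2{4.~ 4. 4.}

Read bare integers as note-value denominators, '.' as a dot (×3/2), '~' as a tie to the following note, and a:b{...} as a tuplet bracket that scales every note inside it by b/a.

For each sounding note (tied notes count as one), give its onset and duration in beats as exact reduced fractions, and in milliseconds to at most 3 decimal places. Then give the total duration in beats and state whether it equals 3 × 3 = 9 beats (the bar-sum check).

1) 0.0ms=0b +661.765ms=3/2b
2) 661.765ms=3/2b +330.882ms=3/4b
3) 992.647ms=9/4b +330.882ms=3/4b
4) 1323.529ms=3b +661.765ms=3/2b
5) 1985.294ms=9/2b +330.882ms=3/4b
6) 2316.176ms=21/4b +330.882ms=3/4b
7) 2647.059ms=6b +882.353ms=2b
8) 3529.412ms=8b +441.176ms=1b
Σ=9b of 9 (136bpm 3/4) — PASS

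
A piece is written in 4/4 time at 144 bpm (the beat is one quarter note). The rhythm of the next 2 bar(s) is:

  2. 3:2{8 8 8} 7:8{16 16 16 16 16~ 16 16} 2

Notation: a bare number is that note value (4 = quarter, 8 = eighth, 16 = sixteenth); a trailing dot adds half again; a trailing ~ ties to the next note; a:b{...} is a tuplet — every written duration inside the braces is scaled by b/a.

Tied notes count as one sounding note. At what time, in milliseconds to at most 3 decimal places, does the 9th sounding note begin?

1. 0.0ms @ 0 + 1250.0ms (3)
2. 1250.0ms @ 3 + 138.889ms (1/3)
3. 1388.889ms @ 10/3 + 138.889ms (1/3)
4. 1527.778ms @ 11/3 + 138.889ms (1/3)
5. 1666.667ms @ 4 + 119.048ms (2/7)
6. 1785.714ms @ 30/7 + 119.048ms (2/7)
7. 1904.762ms @ 32/7 + 119.048ms (2/7)
8. 2023.81ms @ 34/7 + 119.048ms (2/7)
9. 2142.857ms @ 36/7 + 238.095ms (4/7)
10. 2380.952ms @ 40/7 + 119.048ms (2/7)
11. 2500.0ms @ 6 + 833.333ms (2)

note 9 onset = 36/7b = 2142.857ms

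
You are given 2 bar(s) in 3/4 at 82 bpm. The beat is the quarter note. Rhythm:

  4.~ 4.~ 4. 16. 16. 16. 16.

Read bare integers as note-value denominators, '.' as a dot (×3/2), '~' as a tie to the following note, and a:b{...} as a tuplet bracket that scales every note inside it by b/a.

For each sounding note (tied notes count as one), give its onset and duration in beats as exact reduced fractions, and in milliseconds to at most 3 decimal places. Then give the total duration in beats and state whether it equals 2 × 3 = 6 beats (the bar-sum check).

1) 0.0ms=0b +3292.683ms=9/2b
2) 3292.683ms=9/2b +274.39ms=3/8b
3) 3567.073ms=39/8b +274.39ms=3/8b
4) 3841.463ms=21/4b +274.39ms=3/8b
5) 4115.854ms=45/8b +274.39ms=3/8b
Σ=6b of 6 (82bpm 3/4) — PASS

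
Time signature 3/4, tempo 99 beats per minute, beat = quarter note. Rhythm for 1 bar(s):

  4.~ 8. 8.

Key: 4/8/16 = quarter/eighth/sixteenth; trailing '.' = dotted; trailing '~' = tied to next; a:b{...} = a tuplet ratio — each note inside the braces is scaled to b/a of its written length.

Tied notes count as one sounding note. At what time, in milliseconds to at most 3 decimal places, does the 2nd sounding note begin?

1. 0.0ms @ 0 + 1363.636ms (9/4)
2. 1363.636ms @ 9/4 + 454.545ms (3/4)

note 2 onset = 9/4b = 1363.636ms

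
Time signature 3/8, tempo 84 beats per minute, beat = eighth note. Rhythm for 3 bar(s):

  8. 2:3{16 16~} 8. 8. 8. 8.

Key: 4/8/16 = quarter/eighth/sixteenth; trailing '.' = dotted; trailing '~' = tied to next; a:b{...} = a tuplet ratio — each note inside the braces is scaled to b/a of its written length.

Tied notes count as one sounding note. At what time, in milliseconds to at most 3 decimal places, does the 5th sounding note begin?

note 5 onset = 6b = 4285.714ms

1. 0.0ms @ 0 + 1071.429ms (3/2)
2. 1071.429ms @ 3/2 + 535.714ms (3/4)
3. 1607.143ms @ 9/4 + 1607.143ms (9/4)
4. 3214.286ms @ 9/2 + 1071.429ms (3/2)
5. 4285.714ms @ 6 + 1071.429ms (3/2)
6. 5357.143ms @ 15/2 + 1071.429ms (3/2)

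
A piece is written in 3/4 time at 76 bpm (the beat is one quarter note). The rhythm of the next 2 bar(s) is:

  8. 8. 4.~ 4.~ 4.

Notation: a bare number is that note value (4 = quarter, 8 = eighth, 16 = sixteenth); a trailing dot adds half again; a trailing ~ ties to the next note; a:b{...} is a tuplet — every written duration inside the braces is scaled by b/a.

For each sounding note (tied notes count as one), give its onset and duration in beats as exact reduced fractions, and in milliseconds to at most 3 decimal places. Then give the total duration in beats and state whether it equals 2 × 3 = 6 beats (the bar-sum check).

1) 0.0ms=0b +592.105ms=3/4b
2) 592.105ms=3/4b +592.105ms=3/4b
3) 1184.211ms=3/2b +3552.632ms=9/2b
Σ=6b of 6 (76bpm 3/4) — PASS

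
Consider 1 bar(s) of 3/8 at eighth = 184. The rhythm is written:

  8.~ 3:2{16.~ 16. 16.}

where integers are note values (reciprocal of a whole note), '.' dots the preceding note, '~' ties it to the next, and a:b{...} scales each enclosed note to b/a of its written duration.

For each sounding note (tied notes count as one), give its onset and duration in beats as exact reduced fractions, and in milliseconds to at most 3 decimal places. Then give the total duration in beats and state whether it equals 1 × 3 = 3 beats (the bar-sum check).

1) 0.0ms=0b +815.217ms=5/2b
2) 815.217ms=5/2b +163.043ms=1/2b
Σ=3b of 3 (184bpm 3/8) — PASS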